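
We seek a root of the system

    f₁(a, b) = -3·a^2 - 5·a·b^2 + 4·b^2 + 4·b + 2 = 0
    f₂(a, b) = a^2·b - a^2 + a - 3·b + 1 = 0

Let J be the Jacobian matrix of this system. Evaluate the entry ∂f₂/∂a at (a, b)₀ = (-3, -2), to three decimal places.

∂f₂/∂a = 2·a·b - 2·a + 1.
At (-3, -2) this is 19.000.

19.000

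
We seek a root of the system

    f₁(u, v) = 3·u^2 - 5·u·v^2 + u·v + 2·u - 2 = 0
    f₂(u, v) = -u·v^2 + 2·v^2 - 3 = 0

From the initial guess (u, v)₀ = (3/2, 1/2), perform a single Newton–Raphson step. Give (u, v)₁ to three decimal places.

(5.345, 8.172)

At (3/2, 1/2): F = (6.625, -2.875).
Jacobian J = [[6·u - 5·v^2 + v + 2, -10·u·v + u], [-v^2, -2·u·v + 4·v]].
At the point, J = [[10.250, -6.000], [-0.250, 0.500]] (det J = 3.625).
Solving J·Δ = −F gives Δ = (3.845, 7.672).
Then the next iterate is (u, v)₁ = (5.345, 8.172).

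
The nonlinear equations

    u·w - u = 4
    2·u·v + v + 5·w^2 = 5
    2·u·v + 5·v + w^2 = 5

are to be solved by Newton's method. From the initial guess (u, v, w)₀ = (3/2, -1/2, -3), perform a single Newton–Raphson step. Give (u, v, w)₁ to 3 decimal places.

(-0.459, 0.338, -1.556)

At (3/2, -1/2, -3): F = (-10.000, 38.000, 0.000).
Jacobian J = [[w - 1, 0, u], [2·v, 2·u + 1, 10·w], [2·v, 2·u + 5, 2·w]].
At the point, J = [[-4.000, 0.000, 1.500], [-1.000, 4.000, -30.000], [-1.000, 8.000, -6.000]] (det J = -870.000).
Solving J·Δ = −F gives Δ = (-1.959, 0.838, 1.444).
Then the next iterate is (u, v, w)₁ = (-0.459, 0.338, -1.556).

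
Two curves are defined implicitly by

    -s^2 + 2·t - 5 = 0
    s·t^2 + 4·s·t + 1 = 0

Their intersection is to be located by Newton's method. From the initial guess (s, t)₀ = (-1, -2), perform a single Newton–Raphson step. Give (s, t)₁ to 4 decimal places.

At (-1, -2): F = (-10.0000, 5.0000).
Jacobian J = [[-2·s, 2], [t^2 + 4·t, 2·s·t + 4·s]].
At the point, J = [[2.0000, 2.0000], [-4.0000, 0.0000]] (det J = 8.0000).
Solving J·Δ = −F gives Δ = (1.2500, 3.7500).
Then the next iterate is (s, t)₁ = (0.2500, 1.7500).

(0.2500, 1.7500)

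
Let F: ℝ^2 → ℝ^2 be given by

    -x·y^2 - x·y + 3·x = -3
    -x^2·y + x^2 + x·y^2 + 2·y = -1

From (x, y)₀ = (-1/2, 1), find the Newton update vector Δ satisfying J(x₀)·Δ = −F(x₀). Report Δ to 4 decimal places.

At (-1/2, 1): F = (2.5000, 2.5000).
Jacobian J = [[-y^2 - y + 3, -2·x·y - x], [-2·x·y + 2·x + y^2, -x^2 + 2·x·y + 2]].
At the point, J = [[1.0000, 1.5000], [1.0000, 0.7500]] (det J = -0.7500).
Solving J·Δ = −F gives Δ = (-2.5000, 0.0000).

(-2.5000, 0.0000)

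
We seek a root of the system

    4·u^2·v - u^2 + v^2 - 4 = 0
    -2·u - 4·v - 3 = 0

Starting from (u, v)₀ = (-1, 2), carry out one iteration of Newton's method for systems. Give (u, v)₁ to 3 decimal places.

At (-1, 2): F = (7.000, -9.000).
Jacobian J = [[8·u·v - 2·u, 4·u^2 + 2·v], [-2, -4]].
At the point, J = [[-14.000, 8.000], [-2.000, -4.000]] (det J = 72.000).
Solving J·Δ = −F gives Δ = (-0.611, -1.944).
Then the next iterate is (u, v)₁ = (-1.611, 0.056).

(-1.611, 0.056)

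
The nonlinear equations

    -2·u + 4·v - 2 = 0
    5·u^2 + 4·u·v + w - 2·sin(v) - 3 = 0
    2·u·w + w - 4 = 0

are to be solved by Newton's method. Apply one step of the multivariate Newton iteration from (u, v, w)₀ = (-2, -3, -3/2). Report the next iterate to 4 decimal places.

(-1.3086, -0.1543, -2.0248)

At (-2, -3, -3/2): F = (-10.0000, 39.782240, 0.5000).
Jacobian J = [[-2, 4, 0], [10·u + 4·v, 4·u - 2·cos(v), 1], [2·w, 0, 2·u + 1]].
At the point, J = [[-2.0000, 4.0000, 0.0000], [-32.0000, -6.020015, 1.0000], [-3.0000, 0.0000, -3.0000]] (det J = -432.120090).
Solving J·Δ = −F gives Δ = (0.6914, 2.8457, -0.5248).
Then the next iterate is (u, v, w)₁ = (-1.3086, -0.1543, -2.0248).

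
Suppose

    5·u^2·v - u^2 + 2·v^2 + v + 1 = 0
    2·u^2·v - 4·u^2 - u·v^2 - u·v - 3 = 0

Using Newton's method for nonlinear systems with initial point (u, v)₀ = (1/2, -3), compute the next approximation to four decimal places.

(0.2702, -1.3922)

At (1/2, -3): F = (12.0000, -8.5000).
Jacobian J = [[10·u·v - 2·u, 5·u^2 + 4·v + 1], [4·u·v - 8·u - v^2 - v, 2·u^2 - 2·u·v - u]].
At the point, J = [[-16.0000, -9.7500], [-16.0000, 3.0000]] (det J = -204.0000).
Solving J·Δ = −F gives Δ = (-0.2298, 1.6078).
Then the next iterate is (u, v)₁ = (0.2702, -1.3922).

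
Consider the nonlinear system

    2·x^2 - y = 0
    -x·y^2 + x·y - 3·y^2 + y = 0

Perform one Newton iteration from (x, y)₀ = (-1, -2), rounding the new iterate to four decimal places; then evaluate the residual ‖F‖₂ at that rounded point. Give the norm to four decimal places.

At (-1, -2): F = (4.0000, -8.0000).
Jacobian J = [[4·x, -1], [-y^2 + y, -2·x·y + x - 6·y + 1]].
At the point, J = [[-4.0000, -1.0000], [-6.0000, 8.0000]] (det J = -38.0000).
Solving J·Δ = −F gives Δ = (0.6316, 1.4737).
Then the next iterate is (x, y)₁ = (-0.3684, -0.5263).
Re-evaluating at (-0.3684, -0.5263): F = (0.797737, -1.061342), so ‖F‖₂ = 1.3277.

1.3277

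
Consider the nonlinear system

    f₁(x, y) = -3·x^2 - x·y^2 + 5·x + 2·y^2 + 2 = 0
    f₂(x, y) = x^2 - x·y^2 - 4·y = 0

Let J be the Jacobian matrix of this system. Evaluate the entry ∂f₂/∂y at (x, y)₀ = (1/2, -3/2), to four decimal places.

∂f₂/∂y = -2·x·y - 4.
At (1/2, -3/2) this is -2.5000.

-2.5000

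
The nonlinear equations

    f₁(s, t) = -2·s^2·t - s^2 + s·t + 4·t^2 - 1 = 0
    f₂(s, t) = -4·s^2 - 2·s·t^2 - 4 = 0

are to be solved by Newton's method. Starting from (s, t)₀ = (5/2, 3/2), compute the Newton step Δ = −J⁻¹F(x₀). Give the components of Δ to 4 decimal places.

At (5/2, 3/2): F = (-13.2500, -40.2500).
Jacobian J = [[-4·s·t - 2·s + t, -2·s^2 + s + 8·t], [-8·s - 2·t^2, -4·s·t]].
At the point, J = [[-18.5000, 2.0000], [-24.5000, -15.0000]] (det J = 326.5000).
Solving J·Δ = −F gives Δ = (-0.8553, -1.2864).

(-0.8553, -1.2864)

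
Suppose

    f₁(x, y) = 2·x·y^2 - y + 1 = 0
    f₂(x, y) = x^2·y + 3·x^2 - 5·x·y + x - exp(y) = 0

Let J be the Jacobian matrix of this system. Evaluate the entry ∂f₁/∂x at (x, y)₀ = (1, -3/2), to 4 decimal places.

∂f₁/∂x = 2·y^2.
At (1, -3/2) this is 4.5000.

4.5000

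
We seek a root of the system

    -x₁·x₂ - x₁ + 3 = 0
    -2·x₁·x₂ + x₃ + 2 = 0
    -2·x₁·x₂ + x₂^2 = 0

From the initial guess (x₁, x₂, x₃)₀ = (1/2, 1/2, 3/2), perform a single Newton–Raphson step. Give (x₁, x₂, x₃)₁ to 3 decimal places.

(0.250, 5.750, 3.500)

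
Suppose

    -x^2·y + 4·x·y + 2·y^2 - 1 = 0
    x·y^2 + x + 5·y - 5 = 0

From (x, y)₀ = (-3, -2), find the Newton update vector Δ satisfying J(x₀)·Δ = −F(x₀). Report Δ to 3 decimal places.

(-0.190, 1.821)

At (-3, -2): F = (49.000, -30.000).
Jacobian J = [[-2·x·y + 4·y, -x^2 + 4·x + 4·y], [y^2 + 1, 2·x·y + 5]].
At the point, J = [[-20.000, -29.000], [5.000, 17.000]] (det J = -195.000).
Solving J·Δ = −F gives Δ = (-0.190, 1.821).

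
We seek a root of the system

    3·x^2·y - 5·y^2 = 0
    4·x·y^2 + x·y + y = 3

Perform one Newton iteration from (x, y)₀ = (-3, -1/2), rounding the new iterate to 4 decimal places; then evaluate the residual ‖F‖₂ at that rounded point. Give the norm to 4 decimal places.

At (-3, -1/2): F = (-14.7500, -5.0000).
Jacobian J = [[6·x·y, 3·x^2 - 10·y], [4·y^2 + y, 8·x·y + x + 1]].
At the point, J = [[9.0000, 32.0000], [0.5000, 10.0000]] (det J = 74.0000).
Solving J·Δ = −F gives Δ = (-0.1689, 0.5084).
Then the next iterate is (x, y)₁ = (-3.1689, 0.0084).
Re-evaluating at (-3.1689, 0.0084): F = (0.252704, -3.019113), so ‖F‖₂ = 3.0297.

3.0297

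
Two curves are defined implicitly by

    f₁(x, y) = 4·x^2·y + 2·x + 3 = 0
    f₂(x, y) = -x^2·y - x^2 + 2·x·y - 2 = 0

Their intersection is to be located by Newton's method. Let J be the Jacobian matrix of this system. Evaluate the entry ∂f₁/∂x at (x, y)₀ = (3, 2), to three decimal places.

∂f₁/∂x = 8·x·y + 2.
At (3, 2) this is 50.000.

50.000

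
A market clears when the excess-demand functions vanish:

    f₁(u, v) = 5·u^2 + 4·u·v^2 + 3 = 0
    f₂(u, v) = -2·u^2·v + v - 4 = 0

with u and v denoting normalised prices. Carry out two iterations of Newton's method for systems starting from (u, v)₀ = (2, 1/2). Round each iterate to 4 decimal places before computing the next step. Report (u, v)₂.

At (2, 1/2): F = (25.0000, -7.5000).
Jacobian J = [[10·u + 4·v^2, 8·u·v], [-4·u·v, -2·u^2 + 1]].
At the point, J = [[21.0000, 8.0000], [-4.0000, -7.0000]] (det J = -115.0000).
Solving J·Δ = −F gives Δ = (-1.0000, -0.5000).
Then the next iterate is (u, v)₁ = (1.0000, 0.0000).
Round to (1.0000, 0.0000) and repeat: F = (8.0000, -4.0000), J = [[10.0000, 0.0000], [0.0000, -1.0000]].
Δ = (-0.8000, -4.0000), so (u, v)₂ = (0.2000, -4.0000).

(0.2000, -4.0000)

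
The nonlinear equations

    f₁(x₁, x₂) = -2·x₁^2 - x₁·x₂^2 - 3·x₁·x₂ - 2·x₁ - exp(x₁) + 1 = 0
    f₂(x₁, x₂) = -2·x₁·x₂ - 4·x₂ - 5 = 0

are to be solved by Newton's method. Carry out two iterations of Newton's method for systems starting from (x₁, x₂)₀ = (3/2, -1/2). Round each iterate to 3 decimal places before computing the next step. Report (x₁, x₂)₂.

(0.352, -1.026)

At (3/2, -1/2): F = (-9.10669, -1.500).
Jacobian J = [[-4·x₁ - x₂^2 - 3·x₂ - exp(x₁) - 2, -2·x₁·x₂ - 3·x₁], [-2·x₂, -2·x₁ - 4]].
At the point, J = [[-11.23169, -3.000], [1.000, -7.000]] (det J = 81.62182).
Solving J·Δ = −F gives Δ = (-0.726, -0.318).
Then the next iterate is (x₁, x₂)₁ = (0.774, -0.818).
Round to (0.774, -0.818) and repeat: F = (-2.53308, -0.46174), J = [[-5.47955, -1.05574], [1.636, -5.548]].
Δ = (-0.422, -0.208), so (x₁, x₂)₂ = (0.352, -1.026).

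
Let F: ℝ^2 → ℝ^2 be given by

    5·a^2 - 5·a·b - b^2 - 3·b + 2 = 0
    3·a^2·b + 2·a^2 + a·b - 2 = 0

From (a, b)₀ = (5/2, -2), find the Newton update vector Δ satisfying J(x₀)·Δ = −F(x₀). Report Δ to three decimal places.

(-1.859, -0.419)

At (5/2, -2): F = (60.250, -32.000).
Jacobian J = [[10·a - 5·b, -5·a - 2·b - 3], [6·a·b + 4·a + b, 3·a^2 + a]].
At the point, J = [[35.000, -11.500], [-22.000, 21.250]] (det J = 490.750).
Solving J·Δ = −F gives Δ = (-1.859, -0.419).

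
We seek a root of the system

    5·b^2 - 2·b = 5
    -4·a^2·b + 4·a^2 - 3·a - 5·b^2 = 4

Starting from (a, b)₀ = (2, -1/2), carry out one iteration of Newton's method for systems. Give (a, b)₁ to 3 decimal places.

(1.187, -0.893)

At (2, -1/2): F = (-2.750, 12.750).
Jacobian J = [[0, 10·b - 2], [-8·a·b + 8·a - 3, -4·a^2 - 10·b]].
At the point, J = [[0.000, -7.000], [21.000, -11.000]] (det J = 147.000).
Solving J·Δ = −F gives Δ = (-0.813, -0.393).
Then the next iterate is (a, b)₁ = (1.187, -0.893).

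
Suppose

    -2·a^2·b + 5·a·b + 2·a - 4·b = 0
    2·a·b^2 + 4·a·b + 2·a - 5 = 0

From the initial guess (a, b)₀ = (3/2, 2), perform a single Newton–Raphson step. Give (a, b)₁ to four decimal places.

(-0.7222, 3.0000)

At (3/2, 2): F = (1.0000, 22.0000).
Jacobian J = [[-4·a·b + 5·b + 2, -2·a^2 + 5·a - 4], [2·b^2 + 4·b + 2, 4·a·b + 4·a]].
At the point, J = [[0.0000, -1.0000], [18.0000, 18.0000]] (det J = 18.0000).
Solving J·Δ = −F gives Δ = (-2.2222, 1.0000).
Then the next iterate is (a, b)₁ = (-0.7222, 3.0000).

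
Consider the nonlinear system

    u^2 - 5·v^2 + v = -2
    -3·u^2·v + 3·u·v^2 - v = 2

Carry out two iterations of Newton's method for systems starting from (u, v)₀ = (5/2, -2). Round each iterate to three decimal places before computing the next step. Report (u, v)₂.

(1.284, -0.807)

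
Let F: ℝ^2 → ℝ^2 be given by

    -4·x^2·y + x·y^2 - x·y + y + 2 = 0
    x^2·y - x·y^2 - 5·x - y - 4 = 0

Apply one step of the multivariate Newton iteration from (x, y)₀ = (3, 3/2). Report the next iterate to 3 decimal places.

(7.076, -5.118)

At (3, 3/2): F = (-48.250, -13.750).
Jacobian J = [[-8·x·y + y^2 - y, -4·x^2 + 2·x·y - x + 1], [2·x·y - y^2 - 5, x^2 - 2·x·y - 1]].
At the point, J = [[-35.250, -29.000], [1.750, -1.000]] (det J = 86.000).
Solving J·Δ = −F gives Δ = (4.076, -6.618).
Then the next iterate is (x, y)₁ = (7.076, -5.118).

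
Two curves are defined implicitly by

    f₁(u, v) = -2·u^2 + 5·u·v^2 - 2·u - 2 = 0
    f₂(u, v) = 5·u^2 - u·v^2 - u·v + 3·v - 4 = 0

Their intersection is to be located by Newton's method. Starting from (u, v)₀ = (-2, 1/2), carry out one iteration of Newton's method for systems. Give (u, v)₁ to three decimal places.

At (-2, 1/2): F = (-8.500, 19.000).
Jacobian J = [[-4·u + 5·v^2 - 2, 10·u·v], [10·u - v^2 - v, -2·u·v - u + 3]].
At the point, J = [[7.250, -10.000], [-20.750, 7.000]] (det J = -156.750).
Solving J·Δ = −F gives Δ = (0.833, -0.246).
Then the next iterate is (u, v)₁ = (-1.167, 0.254).

(-1.167, 0.254)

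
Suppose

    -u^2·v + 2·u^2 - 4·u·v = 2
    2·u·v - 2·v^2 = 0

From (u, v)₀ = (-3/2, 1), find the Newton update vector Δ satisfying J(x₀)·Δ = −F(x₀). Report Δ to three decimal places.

(0.602, -0.542)

At (-3/2, 1): F = (6.250, -5.000).
Jacobian J = [[-2·u·v + 4·u - 4·v, -u^2 - 4·u], [2·v, 2·u - 4·v]].
At the point, J = [[-7.000, 3.750], [2.000, -7.000]] (det J = 41.500).
Solving J·Δ = −F gives Δ = (0.602, -0.542).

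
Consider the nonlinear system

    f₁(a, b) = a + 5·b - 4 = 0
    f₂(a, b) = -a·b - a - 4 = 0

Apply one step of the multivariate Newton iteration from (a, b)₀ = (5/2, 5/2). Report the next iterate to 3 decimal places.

(0.083, 0.783)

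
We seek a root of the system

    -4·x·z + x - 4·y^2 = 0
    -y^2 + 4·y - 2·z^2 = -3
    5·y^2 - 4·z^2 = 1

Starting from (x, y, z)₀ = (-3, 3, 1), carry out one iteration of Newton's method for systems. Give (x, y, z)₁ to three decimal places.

(1.412, 2.059, 2.471)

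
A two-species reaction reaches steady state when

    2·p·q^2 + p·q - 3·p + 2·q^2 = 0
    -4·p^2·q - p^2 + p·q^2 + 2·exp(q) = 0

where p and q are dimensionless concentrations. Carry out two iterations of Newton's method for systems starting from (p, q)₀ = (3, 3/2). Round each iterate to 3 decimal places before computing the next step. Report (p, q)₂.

At (3, 3/2): F = (13.500, -47.28662).
Jacobian J = [[2·q^2 + q - 3, 4·p·q + p + 4·q], [-8·p·q - 2·p + q^2, -4·p^2 + 2·p·q + 2·exp(q)]].
At the point, J = [[3.000, 27.000], [-39.750, -18.03662]] (det J = 1019.14013).
Solving J·Δ = −F gives Δ = (-1.014, -0.387).
Then the next iterate is (p, q)₁ = (1.986, 1.113).
Round to (1.986, 1.113) and repeat: F = (3.65035, -12.95661), J = [[0.59054, 15.27967], [-20.41657, -5.26900]].
Δ = (-0.579, -0.217), so (p, q)₂ = (1.407, 0.896).

(1.407, 0.896)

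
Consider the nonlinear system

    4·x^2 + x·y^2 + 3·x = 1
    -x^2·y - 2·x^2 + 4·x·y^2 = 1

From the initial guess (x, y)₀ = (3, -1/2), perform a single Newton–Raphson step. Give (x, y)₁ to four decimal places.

(1.3660, -0.4252)

At (3, -1/2): F = (44.7500, -11.5000).
Jacobian J = [[8·x + y^2 + 3, 2·x·y], [-2·x·y - 4·x + 4·y^2, -x^2 + 8·x·y]].
At the point, J = [[27.2500, -3.0000], [-8.0000, -21.0000]] (det J = -596.2500).
Solving J·Δ = −F gives Δ = (-1.6340, 0.0748).
Then the next iterate is (x, y)₁ = (1.3660, -0.4252).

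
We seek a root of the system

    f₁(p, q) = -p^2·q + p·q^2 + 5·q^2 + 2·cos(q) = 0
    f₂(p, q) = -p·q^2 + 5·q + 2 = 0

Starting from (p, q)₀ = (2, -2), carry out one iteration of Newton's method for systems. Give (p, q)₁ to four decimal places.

(2.7292, -0.5449)

At (2, -2): F = (35.167706, -16.0000).
Jacobian J = [[-2·p·q + q^2, -p^2 + 2·p·q + 10·q - 2·sin(q)], [-q^2, -2·p·q + 5]].
At the point, J = [[12.0000, -30.181405], [-4.0000, 13.0000]] (det J = 35.274379).
Solving J·Δ = −F gives Δ = (0.7292, 1.4551).
Then the next iterate is (p, q)₁ = (2.7292, -0.5449).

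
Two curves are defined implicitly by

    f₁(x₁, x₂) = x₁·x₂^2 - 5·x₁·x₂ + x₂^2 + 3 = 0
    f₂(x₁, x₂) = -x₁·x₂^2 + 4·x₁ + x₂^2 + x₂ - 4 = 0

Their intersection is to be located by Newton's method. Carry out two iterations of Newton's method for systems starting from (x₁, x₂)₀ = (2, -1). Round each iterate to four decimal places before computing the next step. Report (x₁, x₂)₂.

At (2, -1): F = (16.0000, 2.0000).
Jacobian J = [[x₂^2 - 5·x₂, 2·x₁·x₂ - 5·x₁ + 2·x₂], [-x₂^2 + 4, -2·x₁·x₂ + 2·x₂ + 1]].
At the point, J = [[6.0000, -16.0000], [3.0000, 3.0000]] (det J = 66.0000).
Solving J·Δ = −F gives Δ = (-1.2121, 0.5455).
Then the next iterate is (x₁, x₂)₁ = (0.7879, -0.4545).
Round to (0.7879, -0.4545) and repeat: F = (5.159830, -1.259086), J = [[2.479070, -5.564701], [3.793430, 0.807201]].
Δ = (0.1229, 0.9820), so (x₁, x₂)₂ = (0.9108, 0.5275).

(0.9108, 0.5275)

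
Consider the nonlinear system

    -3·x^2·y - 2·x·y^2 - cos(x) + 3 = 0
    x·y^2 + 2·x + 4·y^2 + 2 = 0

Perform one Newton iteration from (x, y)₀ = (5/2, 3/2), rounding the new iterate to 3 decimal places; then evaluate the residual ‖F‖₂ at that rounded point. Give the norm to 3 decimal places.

9.188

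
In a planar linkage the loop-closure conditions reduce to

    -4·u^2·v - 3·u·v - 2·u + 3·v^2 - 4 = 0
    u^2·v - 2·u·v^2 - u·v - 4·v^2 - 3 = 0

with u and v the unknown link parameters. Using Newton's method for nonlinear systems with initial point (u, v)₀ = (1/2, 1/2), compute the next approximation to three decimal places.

(-0.567, -0.232)

At (1/2, 1/2): F = (-5.500, -4.375).
Jacobian J = [[-8·u·v - 3·v - 2, -4·u^2 - 3·u + 6·v], [2·u·v - 2·v^2 - v, u^2 - 4·u·v - u - 8·v]].
At the point, J = [[-5.500, 0.500], [-0.500, -5.250]] (det J = 29.125).
Solving J·Δ = −F gives Δ = (-1.067, -0.732).
Then the next iterate is (u, v)₁ = (-0.567, -0.232).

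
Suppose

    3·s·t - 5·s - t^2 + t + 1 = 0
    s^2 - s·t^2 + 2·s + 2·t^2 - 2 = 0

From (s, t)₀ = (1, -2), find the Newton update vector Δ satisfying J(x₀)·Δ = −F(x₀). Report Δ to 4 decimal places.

(-0.5455, 1.2500)

At (1, -2): F = (-16.0000, 5.0000).
Jacobian J = [[3·t - 5, 3·s - 2·t + 1], [2·s - t^2 + 2, -2·s·t + 4·t]].
At the point, J = [[-11.0000, 8.0000], [0.0000, -4.0000]] (det J = 44.0000).
Solving J·Δ = −F gives Δ = (-0.5455, 1.2500).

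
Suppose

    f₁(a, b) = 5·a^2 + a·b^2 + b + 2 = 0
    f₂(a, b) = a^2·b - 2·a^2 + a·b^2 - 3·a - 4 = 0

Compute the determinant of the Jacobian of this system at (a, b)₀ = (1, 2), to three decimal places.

65.000

J = [[10·a + b^2, 2·a·b + 1], [2·a·b - 4·a + b^2 - 3, a^2 + 2·a·b]].
At the point, J = [[14.000, 5.000], [1.000, 5.000]].
det J = 65.000.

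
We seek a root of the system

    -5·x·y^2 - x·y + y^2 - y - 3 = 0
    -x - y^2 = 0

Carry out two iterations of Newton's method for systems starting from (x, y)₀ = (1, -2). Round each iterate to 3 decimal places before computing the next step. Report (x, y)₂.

At (1, -2): F = (-15.000, -5.000).
Jacobian J = [[-5·y^2 - y, -10·x·y - x + 2·y - 1], [-1, -2·y]].
At the point, J = [[-18.000, 14.000], [-1.000, 4.000]] (det J = -58.000).
Solving J·Δ = −F gives Δ = (0.172, 1.293).
Then the next iterate is (x, y)₁ = (1.172, -0.707).
Round to (1.172, -0.707) and repeat: F = (-3.89366, -1.67185), J = [[-1.79224, 4.70004], [-1.000, 1.414]].
Δ = (-1.086, 0.414), so (x, y)₂ = (0.086, -0.293).

(0.086, -0.293)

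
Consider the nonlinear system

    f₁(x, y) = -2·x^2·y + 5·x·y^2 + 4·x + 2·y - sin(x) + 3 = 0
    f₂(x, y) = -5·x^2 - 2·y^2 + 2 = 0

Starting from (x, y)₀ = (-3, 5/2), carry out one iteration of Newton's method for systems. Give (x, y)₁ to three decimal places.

(-1.247, 2.209)

At (-3, 5/2): F = (-142.60888, -55.500).
Jacobian J = [[-4·x·y + 5·y^2 - cos(x) + 4, -2·x^2 + 10·x·y + 2], [-10·x, -4·y]].
At the point, J = [[66.23999, -91.000], [30.000, -10.000]] (det J = 2067.60008).
Solving J·Δ = −F gives Δ = (1.753, -0.291).
Then the next iterate is (x, y)₁ = (-1.247, 2.209).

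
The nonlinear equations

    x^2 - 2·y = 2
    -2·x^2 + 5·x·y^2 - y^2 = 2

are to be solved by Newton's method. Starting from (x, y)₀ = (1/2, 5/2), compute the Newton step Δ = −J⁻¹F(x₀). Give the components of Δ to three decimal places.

(0.559, -3.096)

At (1/2, 5/2): F = (-6.750, 6.875).
Jacobian J = [[2·x, -2], [-4·x + 5·y^2, 10·x·y - 2·y]].
At the point, J = [[1.000, -2.000], [29.250, 7.500]] (det J = 66.000).
Solving J·Δ = −F gives Δ = (0.559, -3.096).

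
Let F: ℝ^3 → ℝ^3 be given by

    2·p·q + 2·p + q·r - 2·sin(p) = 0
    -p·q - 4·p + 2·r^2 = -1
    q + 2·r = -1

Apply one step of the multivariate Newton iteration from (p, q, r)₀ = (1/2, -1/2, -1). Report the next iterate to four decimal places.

(0.2545, 0.0938, -0.5469)

At (1/2, -1/2, -1): F = (0.041149, 1.2500, -1.5000).
Jacobian J = [[2·q - 2·cos(p) + 2, 2·p + r, q], [-q - 4, -p, 4·r], [0, 1, 2]].
At the point, J = [[-0.755165, 0.0000, -0.5000], [-3.5000, -0.5000, -4.0000], [0.0000, 1.0000, 2.0000]] (det J = -0.515495).
Solving J·Δ = −F gives Δ = (-0.2455, 0.5938, 0.4531).
Then the next iterate is (p, q, r)₁ = (0.2545, 0.0938, -0.5469).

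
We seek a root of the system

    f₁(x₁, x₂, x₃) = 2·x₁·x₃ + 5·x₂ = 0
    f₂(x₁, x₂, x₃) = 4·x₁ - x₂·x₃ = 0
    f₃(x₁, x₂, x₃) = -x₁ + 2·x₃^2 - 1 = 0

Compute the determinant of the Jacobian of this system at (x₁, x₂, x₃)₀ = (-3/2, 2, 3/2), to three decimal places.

-132.500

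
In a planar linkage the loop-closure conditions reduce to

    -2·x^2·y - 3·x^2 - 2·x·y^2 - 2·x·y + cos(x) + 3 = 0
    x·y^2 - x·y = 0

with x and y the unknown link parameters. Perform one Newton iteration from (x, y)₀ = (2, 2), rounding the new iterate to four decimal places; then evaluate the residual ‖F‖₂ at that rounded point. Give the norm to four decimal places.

12.2283

At (2, 2): F = (-49.416147, 4.0000).
Jacobian J = [[-4·x·y - 6·x - 2·y^2 - 2·y - sin(x), -2·x^2 - 4·x·y - 2·x], [y^2 - y, 2·x·y - x]].
At the point, J = [[-40.909297, -28.0000], [2.0000, 6.0000]] (det J = -189.455785).
Solving J·Δ = −F gives Δ = (-0.9738, -0.3421).
Then the next iterate is (x, y)₁ = (1.0262, 1.6579).
Re-evaluating at (1.0262, 1.6579): F = (-12.176978, 1.119310), so ‖F‖₂ = 12.2283.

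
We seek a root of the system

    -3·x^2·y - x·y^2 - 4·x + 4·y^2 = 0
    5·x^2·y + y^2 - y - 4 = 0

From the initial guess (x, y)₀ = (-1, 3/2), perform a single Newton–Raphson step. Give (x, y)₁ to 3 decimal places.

At (-1, 3/2): F = (10.750, 4.250).
Jacobian J = [[-6·x·y - y^2 - 4, -3·x^2 - 2·x·y + 8·y], [10·x·y, 5·x^2 + 2·y - 1]].
At the point, J = [[2.750, 12.000], [-15.000, 7.000]] (det J = 199.250).
Solving J·Δ = −F gives Δ = (-0.122, -0.868).
Then the next iterate is (x, y)₁ = (-1.122, 0.632).

(-1.122, 0.632)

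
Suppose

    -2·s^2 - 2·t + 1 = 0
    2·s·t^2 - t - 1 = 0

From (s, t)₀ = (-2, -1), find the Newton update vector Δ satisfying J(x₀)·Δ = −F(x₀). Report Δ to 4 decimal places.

At (-2, -1): F = (-5.0000, -4.0000).
Jacobian J = [[-4·s, -2], [2·t^2, 4·s·t - 1]].
At the point, J = [[8.0000, -2.0000], [2.0000, 7.0000]] (det J = 60.0000).
Solving J·Δ = −F gives Δ = (0.7167, 0.3667).

(0.7167, 0.3667)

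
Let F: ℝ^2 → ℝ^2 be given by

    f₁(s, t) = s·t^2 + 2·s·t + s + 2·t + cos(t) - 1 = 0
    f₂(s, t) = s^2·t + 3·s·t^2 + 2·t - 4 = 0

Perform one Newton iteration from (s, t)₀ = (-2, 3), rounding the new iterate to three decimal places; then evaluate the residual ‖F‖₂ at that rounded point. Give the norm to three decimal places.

At (-2, 3): F = (-27.98999, -40.000).
Jacobian J = [[t^2 + 2·t + 1, 2·s·t + 2·s - sin(t) + 2], [2·s·t + 3·t^2, s^2 + 6·s·t + 2]].
At the point, J = [[16.000, -14.14112], [15.000, -30.000]] (det J = -267.88320).
Solving J·Δ = −F gives Δ = (1.023, -0.822).
Then the next iterate is (s, t)₁ = (-0.977, 2.178).
Re-evaluating at (-0.977, 2.178): F = (-7.08196, -11.46877), so ‖F‖₂ = 13.479.

13.479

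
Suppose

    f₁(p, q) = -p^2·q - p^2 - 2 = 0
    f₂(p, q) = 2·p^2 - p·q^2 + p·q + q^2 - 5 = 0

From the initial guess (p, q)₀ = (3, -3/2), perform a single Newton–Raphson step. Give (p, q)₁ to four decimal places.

(2.4222, -1.4148)

At (3, -3/2): F = (2.5000, 4.0000).
Jacobian J = [[-2·p·q - 2·p, -p^2], [4·p - q^2 + q, -2·p·q + p + 2·q]].
At the point, J = [[3.0000, -9.0000], [8.2500, 9.0000]] (det J = 101.2500).
Solving J·Δ = −F gives Δ = (-0.5778, 0.0852).
Then the next iterate is (p, q)₁ = (2.4222, -1.4148).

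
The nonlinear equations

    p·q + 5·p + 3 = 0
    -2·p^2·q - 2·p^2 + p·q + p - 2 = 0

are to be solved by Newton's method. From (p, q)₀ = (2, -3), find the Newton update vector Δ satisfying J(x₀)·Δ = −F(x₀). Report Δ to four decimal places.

(-1.5500, -1.9500)

At (2, -3): F = (7.0000, 10.0000).
Jacobian J = [[q + 5, p], [-4·p·q - 4·p + q + 1, -2·p^2 + p]].
At the point, J = [[2.0000, 2.0000], [14.0000, -6.0000]] (det J = -40.0000).
Solving J·Δ = −F gives Δ = (-1.5500, -1.9500).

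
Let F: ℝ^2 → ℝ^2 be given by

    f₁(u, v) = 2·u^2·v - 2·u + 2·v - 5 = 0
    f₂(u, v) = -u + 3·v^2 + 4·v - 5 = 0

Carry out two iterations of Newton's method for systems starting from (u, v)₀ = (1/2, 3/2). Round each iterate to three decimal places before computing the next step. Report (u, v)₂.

At (1/2, 3/2): F = (-2.250, 7.250).
Jacobian J = [[4·u·v - 2, 2·u^2 + 2], [-1, 6·v + 4]].
At the point, J = [[1.000, 2.500], [-1.000, 13.000]] (det J = 15.500).
Solving J·Δ = −F gives Δ = (3.056, -0.323).
Then the next iterate is (u, v)₁ = (3.556, 1.177).
Round to (3.556, 1.177) and repeat: F = (20.00865, 0.30799), J = [[14.74165, 27.29027], [-1.000, 11.062]].
Δ = (-1.119, -0.129), so (u, v)₂ = (2.437, 1.048).

(2.437, 1.048)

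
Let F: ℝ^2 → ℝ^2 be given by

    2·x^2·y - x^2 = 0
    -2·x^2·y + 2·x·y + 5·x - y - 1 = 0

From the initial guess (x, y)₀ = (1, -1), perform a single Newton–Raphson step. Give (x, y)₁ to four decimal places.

At (1, -1): F = (-3.0000, 5.0000).
Jacobian J = [[4·x·y - 2·x, 2·x^2], [-4·x·y + 2·y + 5, -2·x^2 + 2·x - 1]].
At the point, J = [[-6.0000, 2.0000], [7.0000, -1.0000]] (det J = -8.0000).
Solving J·Δ = −F gives Δ = (-0.8750, -1.1250).
Then the next iterate is (x, y)₁ = (0.1250, -2.1250).

(0.1250, -2.1250)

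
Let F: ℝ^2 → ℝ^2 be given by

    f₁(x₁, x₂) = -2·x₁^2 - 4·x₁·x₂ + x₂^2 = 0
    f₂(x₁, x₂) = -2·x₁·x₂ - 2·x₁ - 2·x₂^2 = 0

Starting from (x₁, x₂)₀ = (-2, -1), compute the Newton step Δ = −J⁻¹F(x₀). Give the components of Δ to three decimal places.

At (-2, -1): F = (-15.000, -2.000).
Jacobian J = [[-4·x₁ - 4·x₂, -4·x₁ + 2·x₂], [-2·x₂ - 2, -2·x₁ - 4·x₂]].
At the point, J = [[12.000, 6.000], [0.000, 8.000]] (det J = 96.000).
Solving J·Δ = −F gives Δ = (1.125, 0.250).

(1.125, 0.250)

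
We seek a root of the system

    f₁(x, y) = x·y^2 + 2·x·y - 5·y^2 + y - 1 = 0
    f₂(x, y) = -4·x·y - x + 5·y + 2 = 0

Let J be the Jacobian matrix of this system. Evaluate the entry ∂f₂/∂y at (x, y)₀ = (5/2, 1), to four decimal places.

-5.0000

∂f₂/∂y = -4·x + 5.
At (5/2, 1) this is -5.0000.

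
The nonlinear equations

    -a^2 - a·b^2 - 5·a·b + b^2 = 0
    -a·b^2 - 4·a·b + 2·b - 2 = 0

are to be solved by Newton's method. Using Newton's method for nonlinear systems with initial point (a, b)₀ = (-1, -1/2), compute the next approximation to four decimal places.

At (-1, -1/2): F = (-3.0000, -4.7500).
Jacobian J = [[-2·a - b^2 - 5·b, -2·a·b - 5·a + 2·b], [-b^2 - 4·b, -2·a·b - 4·a + 2]].
At the point, J = [[4.2500, 3.0000], [1.7500, 5.0000]] (det J = 16.0000).
Solving J·Δ = −F gives Δ = (0.0469, 0.9336).
Then the next iterate is (a, b)₁ = (-0.9531, 0.4336).

(-0.9531, 0.4336)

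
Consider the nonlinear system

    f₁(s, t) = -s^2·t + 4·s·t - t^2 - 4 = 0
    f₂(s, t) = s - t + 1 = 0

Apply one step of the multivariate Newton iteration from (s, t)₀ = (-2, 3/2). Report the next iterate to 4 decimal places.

(2.4167, 3.4167)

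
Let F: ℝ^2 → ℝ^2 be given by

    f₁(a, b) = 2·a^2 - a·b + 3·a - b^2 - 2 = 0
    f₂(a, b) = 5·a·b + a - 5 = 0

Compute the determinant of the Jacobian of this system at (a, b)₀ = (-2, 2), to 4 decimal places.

92.0000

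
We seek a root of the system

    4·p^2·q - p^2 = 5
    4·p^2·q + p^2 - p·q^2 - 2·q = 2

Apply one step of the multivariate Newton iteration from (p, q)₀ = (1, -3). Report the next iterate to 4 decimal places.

At (1, -3): F = (-18.0000, -16.0000).
Jacobian J = [[8·p·q - 2·p, 4·p^2], [8·p·q + 2·p - q^2, 4·p^2 - 2·p·q - 2]].
At the point, J = [[-26.0000, 4.0000], [-31.0000, 8.0000]] (det J = -84.0000).
Solving J·Δ = −F gives Δ = (-0.9524, -1.6905).
Then the next iterate is (p, q)₁ = (0.0476, -4.6905).

(0.0476, -4.6905)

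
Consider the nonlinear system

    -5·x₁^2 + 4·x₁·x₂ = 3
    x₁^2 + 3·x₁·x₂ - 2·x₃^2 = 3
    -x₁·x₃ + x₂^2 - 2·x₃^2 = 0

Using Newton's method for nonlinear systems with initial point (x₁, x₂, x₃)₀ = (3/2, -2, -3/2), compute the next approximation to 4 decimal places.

(0.6914, -0.7247, -0.4858)

At (3/2, -2, -3/2): F = (-26.2500, -14.2500, 1.7500).
Jacobian J = [[-10·x₁ + 4·x₂, 4·x₁, 0], [2·x₁ + 3·x₂, 3·x₁, -4·x₃], [-x₃, 2·x₂, -x₁ - 4·x₃]].
At the point, J = [[-23.0000, 6.0000, 0.0000], [-3.0000, 4.5000, 6.0000], [1.5000, -4.0000, 4.5000]] (det J = -882.7500).
Solving J·Δ = −F gives Δ = (-0.8086, 1.2753, 1.0142).
Then the next iterate is (x₁, x₂, x₃)₁ = (0.6914, -0.7247, -0.4858).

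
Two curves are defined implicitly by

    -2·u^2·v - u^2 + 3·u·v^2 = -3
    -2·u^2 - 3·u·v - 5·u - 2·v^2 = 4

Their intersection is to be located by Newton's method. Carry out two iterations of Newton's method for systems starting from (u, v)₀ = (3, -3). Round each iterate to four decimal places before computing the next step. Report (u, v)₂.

(-1.6044, -1.4765)

At (3, -3): F = (129.0000, -28.0000).
Jacobian J = [[-4·u·v - 2·u + 3·v^2, -2·u^2 + 6·u·v], [-4·u - 3·v - 5, -3·u - 4·v]].
At the point, J = [[57.0000, -72.0000], [-8.0000, 3.0000]] (det J = -405.0000).
Solving J·Δ = −F gives Δ = (-4.0222, -1.3926).
Then the next iterate is (u, v)₁ = (-1.0222, -4.3926).
Round to (-1.0222, -4.3926) and repeat: F = (-48.035147, -53.039002), J = [[41.968741, 24.850909], [12.2666, 20.6370]].
Δ = (-0.5822, 2.9161), so (u, v)₂ = (-1.6044, -1.4765).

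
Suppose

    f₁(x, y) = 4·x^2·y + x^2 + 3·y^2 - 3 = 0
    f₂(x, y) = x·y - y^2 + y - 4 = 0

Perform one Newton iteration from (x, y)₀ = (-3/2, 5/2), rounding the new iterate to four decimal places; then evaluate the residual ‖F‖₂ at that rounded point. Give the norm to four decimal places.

5.8597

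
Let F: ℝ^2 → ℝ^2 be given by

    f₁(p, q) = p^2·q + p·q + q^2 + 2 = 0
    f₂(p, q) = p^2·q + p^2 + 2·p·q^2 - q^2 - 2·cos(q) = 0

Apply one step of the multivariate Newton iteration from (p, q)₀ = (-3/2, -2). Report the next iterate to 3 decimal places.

(-1.671, -0.826)

At (-3/2, -2): F = (4.500, -17.41771).
Jacobian J = [[2·p·q + q, p^2 + p + 2·q], [2·p·q + 2·p + 2·q^2, p^2 + 4·p·q - 2·q + 2·sin(q)]].
At the point, J = [[4.000, -3.250], [11.000, 16.43141]] (det J = 101.47562).
Solving J·Δ = −F gives Δ = (-0.171, 1.174).
Then the next iterate is (p, q)₁ = (-1.671, -0.826).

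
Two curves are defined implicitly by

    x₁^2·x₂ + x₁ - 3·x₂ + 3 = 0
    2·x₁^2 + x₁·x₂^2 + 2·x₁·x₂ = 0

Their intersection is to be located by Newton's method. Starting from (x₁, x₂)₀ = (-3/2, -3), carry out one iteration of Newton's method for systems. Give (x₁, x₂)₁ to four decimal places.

At (-3/2, -3): F = (3.7500, 0.0000).
Jacobian J = [[2·x₁·x₂ + 1, x₁^2 - 3], [4·x₁ + x₂^2 + 2·x₂, 2·x₁·x₂ + 2·x₁]].
At the point, J = [[10.0000, -0.7500], [-3.0000, 6.0000]] (det J = 57.7500).
Solving J·Δ = −F gives Δ = (-0.3896, -0.1948).
Then the next iterate is (x₁, x₂)₁ = (-1.8896, -3.1948).

(-1.8896, -3.1948)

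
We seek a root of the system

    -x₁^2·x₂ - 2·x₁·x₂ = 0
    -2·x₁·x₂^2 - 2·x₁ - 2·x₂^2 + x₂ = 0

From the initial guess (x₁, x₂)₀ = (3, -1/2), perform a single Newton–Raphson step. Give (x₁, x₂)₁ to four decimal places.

At (3, -1/2): F = (7.5000, -8.5000).
Jacobian J = [[-2·x₁·x₂ - 2·x₂, -x₁^2 - 2·x₁], [-2·x₂^2 - 2, -4·x₁·x₂ - 4·x₂ + 1]].
At the point, J = [[4.0000, -15.0000], [-2.5000, 9.0000]] (det J = -1.5000).
Solving J·Δ = −F gives Δ = (-40.0000, -10.1667).
Then the next iterate is (x₁, x₂)₁ = (-37.0000, -10.6667).

(-37.0000, -10.6667)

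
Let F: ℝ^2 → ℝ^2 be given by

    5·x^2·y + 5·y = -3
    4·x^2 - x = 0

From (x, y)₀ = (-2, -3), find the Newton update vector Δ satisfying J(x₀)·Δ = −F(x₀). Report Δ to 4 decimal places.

(1.0588, 0.3388)

At (-2, -3): F = (-72.0000, 18.0000).
Jacobian J = [[10·x·y, 5·x^2 + 5], [8·x - 1, 0]].
At the point, J = [[60.0000, 25.0000], [-17.0000, 0.0000]] (det J = 425.0000).
Solving J·Δ = −F gives Δ = (1.0588, 0.3388).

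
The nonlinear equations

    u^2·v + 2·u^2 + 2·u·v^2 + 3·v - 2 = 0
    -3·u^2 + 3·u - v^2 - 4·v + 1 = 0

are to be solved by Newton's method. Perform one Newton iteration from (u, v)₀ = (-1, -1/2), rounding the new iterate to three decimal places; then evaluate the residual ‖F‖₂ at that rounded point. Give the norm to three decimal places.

At (-1, -1/2): F = (-2.500, -3.250).
Jacobian J = [[2·u·v + 4·u + 2·v^2, u^2 + 4·u·v + 3], [-6·u + 3, -2·v - 4]].
At the point, J = [[-2.500, 6.000], [9.000, -3.000]] (det J = -46.500).
Solving J·Δ = −F gives Δ = (0.581, 0.659).
Then the next iterate is (u, v)₁ = (-0.419, 0.159).
Re-evaluating at (-0.419, 0.159): F = (-1.16515, -1.44496), so ‖F‖₂ = 1.856.

1.856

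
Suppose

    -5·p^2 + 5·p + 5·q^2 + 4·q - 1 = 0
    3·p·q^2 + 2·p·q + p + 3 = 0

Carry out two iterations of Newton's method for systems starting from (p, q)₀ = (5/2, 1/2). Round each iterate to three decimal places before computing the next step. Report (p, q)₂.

(0.438, -1.474)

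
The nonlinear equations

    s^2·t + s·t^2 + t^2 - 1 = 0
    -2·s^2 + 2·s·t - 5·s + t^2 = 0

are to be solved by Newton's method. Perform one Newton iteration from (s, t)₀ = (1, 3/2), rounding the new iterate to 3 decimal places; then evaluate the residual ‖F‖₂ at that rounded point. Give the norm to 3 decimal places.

At (1, 3/2): F = (5.000, -1.750).
Jacobian J = [[2·s·t + t^2, s^2 + 2·s·t + 2·t], [-4·s + 2·t - 5, 2·s + 2·t]].
At the point, J = [[5.250, 7.000], [-6.000, 5.000]] (det J = 68.250).
Solving J·Δ = −F gives Δ = (-0.546, -0.305).
Then the next iterate is (s, t)₁ = (0.454, 1.195).
Re-evaluating at (0.454, 1.195): F = (1.32266, -0.16915), so ‖F‖₂ = 1.333.

1.333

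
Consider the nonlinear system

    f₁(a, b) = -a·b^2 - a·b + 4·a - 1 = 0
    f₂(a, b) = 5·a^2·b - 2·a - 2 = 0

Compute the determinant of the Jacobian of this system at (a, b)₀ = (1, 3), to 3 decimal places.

J = [[-b^2 - b + 4, -2·a·b - a], [10·a·b - 2, 5·a^2]].
At the point, J = [[-8.000, -7.000], [28.000, 5.000]].
det J = 156.000.

156.000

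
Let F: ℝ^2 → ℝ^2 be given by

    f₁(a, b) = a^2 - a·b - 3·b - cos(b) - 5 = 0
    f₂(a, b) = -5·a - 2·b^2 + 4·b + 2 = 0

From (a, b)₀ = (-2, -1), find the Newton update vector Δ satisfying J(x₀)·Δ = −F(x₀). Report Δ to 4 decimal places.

(0.2026, -0.6234)

At (-2, -1): F = (-0.540302, 6.0000).
Jacobian J = [[2·a - b, -a + sin(b) - 3], [-5, -4·b + 4]].
At the point, J = [[-3.0000, -1.841471], [-5.0000, 8.0000]] (det J = -33.207355).
Solving J·Δ = −F gives Δ = (0.2026, -0.6234).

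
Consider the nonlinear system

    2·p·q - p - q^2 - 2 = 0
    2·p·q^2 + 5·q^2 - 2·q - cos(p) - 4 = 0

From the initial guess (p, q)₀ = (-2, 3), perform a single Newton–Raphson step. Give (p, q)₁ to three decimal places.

At (-2, 3): F = (-21.000, -0.58385).
Jacobian J = [[2·q - 1, 2·p - 2·q], [2·q^2 + sin(p), 4·p·q + 10·q - 2]].
At the point, J = [[5.000, -10.000], [17.09070, 4.000]] (det J = 190.90703).
Solving J·Δ = −F gives Δ = (0.471, -1.865).
Then the next iterate is (p, q)₁ = (-1.529, 1.135).

(-1.529, 1.135)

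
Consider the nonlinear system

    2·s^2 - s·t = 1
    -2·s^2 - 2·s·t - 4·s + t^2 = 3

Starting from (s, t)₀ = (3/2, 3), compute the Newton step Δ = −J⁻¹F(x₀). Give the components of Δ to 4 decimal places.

(-1.5500, -3.7667)

At (3/2, 3): F = (-1.0000, -13.5000).
Jacobian J = [[4·s - t, -s], [-4·s - 2·t - 4, -2·s + 2·t]].
At the point, J = [[3.0000, -1.5000], [-16.0000, 3.0000]] (det J = -15.0000).
Solving J·Δ = −F gives Δ = (-1.5500, -3.7667).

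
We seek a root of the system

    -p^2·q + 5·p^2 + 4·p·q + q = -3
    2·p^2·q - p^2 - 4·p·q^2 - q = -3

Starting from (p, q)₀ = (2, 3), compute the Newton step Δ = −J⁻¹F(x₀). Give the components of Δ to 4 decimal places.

At (2, 3): F = (38.0000, -52.0000).
Jacobian J = [[-2·p·q + 10·p + 4·q, -p^2 + 4·p + 1], [4·p·q - 2·p - 4·q^2, 2·p^2 - 8·p·q - 1]].
At the point, J = [[20.0000, 5.0000], [-16.0000, -41.0000]] (det J = -740.0000).
Solving J·Δ = −F gives Δ = (-1.7541, -0.5838).

(-1.7541, -0.5838)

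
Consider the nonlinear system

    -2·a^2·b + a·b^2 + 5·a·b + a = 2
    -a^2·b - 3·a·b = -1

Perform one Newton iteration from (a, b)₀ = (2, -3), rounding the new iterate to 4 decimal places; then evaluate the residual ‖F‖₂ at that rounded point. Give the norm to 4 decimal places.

At (2, -3): F = (12.0000, 31.0000).
Jacobian J = [[-4·a·b + b^2 + 5·b + 1, -2·a^2 + 2·a·b + 5·a], [-2·a·b - 3·b, -a^2 - 3·a]].
At the point, J = [[19.0000, -10.0000], [21.0000, -10.0000]] (det J = 20.0000).
Solving J·Δ = −F gives Δ = (-9.5000, -16.8500).
Then the next iterate is (a, b)₁ = (-7.5000, -19.8500).
Re-evaluating at (-7.5000, -19.8500): F = (12.831250, 670.9375), so ‖F‖₂ = 671.0602.

671.0602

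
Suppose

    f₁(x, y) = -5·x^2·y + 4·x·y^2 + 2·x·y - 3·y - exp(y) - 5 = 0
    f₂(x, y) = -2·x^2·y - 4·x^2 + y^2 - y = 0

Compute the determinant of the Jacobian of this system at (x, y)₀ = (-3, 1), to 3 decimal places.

2293.858

J = [[-10·x·y + 4·y^2 + 2·y, -5·x^2 + 8·x·y + 2·x - exp(y) - 3], [-4·x·y - 8·x, -2·x^2 + 2·y - 1]].
At the point, J = [[36.000, -80.71828], [36.000, -17.000]].
det J = 2293.858.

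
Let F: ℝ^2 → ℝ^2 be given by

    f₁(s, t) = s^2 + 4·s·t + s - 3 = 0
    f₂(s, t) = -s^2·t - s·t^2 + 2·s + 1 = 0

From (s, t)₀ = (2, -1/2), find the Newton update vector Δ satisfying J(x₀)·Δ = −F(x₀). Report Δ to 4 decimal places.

At (2, -1/2): F = (-1.0000, 6.5000).
Jacobian J = [[2·s + 4·t + 1, 4·s], [-2·s·t - t^2 + 2, -s^2 - 2·s·t]].
At the point, J = [[3.0000, 8.0000], [3.7500, -2.0000]] (det J = -36.0000).
Solving J·Δ = −F gives Δ = (-1.3889, 0.6458).

(-1.3889, 0.6458)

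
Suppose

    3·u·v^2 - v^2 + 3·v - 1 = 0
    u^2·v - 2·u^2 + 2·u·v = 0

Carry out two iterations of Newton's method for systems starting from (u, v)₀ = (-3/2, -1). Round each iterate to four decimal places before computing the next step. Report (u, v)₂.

(-0.4430, -0.0044)

At (-3/2, -1): F = (-9.5000, -3.7500).
Jacobian J = [[3·v^2, 6·u·v - 2·v + 3], [2·u·v - 4·u + 2·v, u^2 + 2·u]].
At the point, J = [[3.0000, 14.0000], [7.0000, -0.7500]] (det J = -100.2500).
Solving J·Δ = −F gives Δ = (0.5948, 0.5511).
Then the next iterate is (u, v)₁ = (-0.9052, -0.4489).
Round to (-0.9052, -0.4489) and repeat: F = (-3.095435, -1.193908), J = [[0.604534, 6.335866], [3.535689, -0.991013]].
Δ = (0.4622, 0.4445), so (u, v)₂ = (-0.4430, -0.0044).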